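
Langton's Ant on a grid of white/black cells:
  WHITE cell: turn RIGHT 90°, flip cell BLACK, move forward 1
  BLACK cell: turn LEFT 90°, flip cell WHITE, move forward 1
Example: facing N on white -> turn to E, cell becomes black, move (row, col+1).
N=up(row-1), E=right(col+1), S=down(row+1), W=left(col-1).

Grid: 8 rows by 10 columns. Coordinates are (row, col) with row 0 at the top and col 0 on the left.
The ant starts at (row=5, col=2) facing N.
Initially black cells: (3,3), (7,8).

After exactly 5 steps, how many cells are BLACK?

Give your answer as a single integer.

Answer: 5

Derivation:
Step 1: on WHITE (5,2): turn R to E, flip to black, move to (5,3). |black|=3
Step 2: on WHITE (5,3): turn R to S, flip to black, move to (6,3). |black|=4
Step 3: on WHITE (6,3): turn R to W, flip to black, move to (6,2). |black|=5
Step 4: on WHITE (6,2): turn R to N, flip to black, move to (5,2). |black|=6
Step 5: on BLACK (5,2): turn L to W, flip to white, move to (5,1). |black|=5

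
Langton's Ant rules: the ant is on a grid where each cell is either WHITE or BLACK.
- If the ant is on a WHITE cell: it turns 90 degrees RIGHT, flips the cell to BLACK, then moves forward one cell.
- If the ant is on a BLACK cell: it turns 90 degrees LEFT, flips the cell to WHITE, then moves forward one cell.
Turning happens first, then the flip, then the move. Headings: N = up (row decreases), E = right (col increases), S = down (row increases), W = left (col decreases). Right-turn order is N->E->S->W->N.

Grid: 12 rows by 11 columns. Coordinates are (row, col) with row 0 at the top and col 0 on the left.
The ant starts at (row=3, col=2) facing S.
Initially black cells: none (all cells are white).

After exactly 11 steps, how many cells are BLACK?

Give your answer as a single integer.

Answer: 7

Derivation:
Step 1: on WHITE (3,2): turn R to W, flip to black, move to (3,1). |black|=1
Step 2: on WHITE (3,1): turn R to N, flip to black, move to (2,1). |black|=2
Step 3: on WHITE (2,1): turn R to E, flip to black, move to (2,2). |black|=3
Step 4: on WHITE (2,2): turn R to S, flip to black, move to (3,2). |black|=4
Step 5: on BLACK (3,2): turn L to E, flip to white, move to (3,3). |black|=3
Step 6: on WHITE (3,3): turn R to S, flip to black, move to (4,3). |black|=4
Step 7: on WHITE (4,3): turn R to W, flip to black, move to (4,2). |black|=5
Step 8: on WHITE (4,2): turn R to N, flip to black, move to (3,2). |black|=6
Step 9: on WHITE (3,2): turn R to E, flip to black, move to (3,3). |black|=7
Step 10: on BLACK (3,3): turn L to N, flip to white, move to (2,3). |black|=6
Step 11: on WHITE (2,3): turn R to E, flip to black, move to (2,4). |black|=7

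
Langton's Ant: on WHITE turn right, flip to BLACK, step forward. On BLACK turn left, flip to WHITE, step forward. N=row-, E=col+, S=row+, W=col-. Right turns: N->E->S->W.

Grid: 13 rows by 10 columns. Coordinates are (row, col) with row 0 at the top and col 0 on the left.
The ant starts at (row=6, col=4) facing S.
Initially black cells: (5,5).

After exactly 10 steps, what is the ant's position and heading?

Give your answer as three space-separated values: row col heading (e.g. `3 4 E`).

Step 1: on WHITE (6,4): turn R to W, flip to black, move to (6,3). |black|=2
Step 2: on WHITE (6,3): turn R to N, flip to black, move to (5,3). |black|=3
Step 3: on WHITE (5,3): turn R to E, flip to black, move to (5,4). |black|=4
Step 4: on WHITE (5,4): turn R to S, flip to black, move to (6,4). |black|=5
Step 5: on BLACK (6,4): turn L to E, flip to white, move to (6,5). |black|=4
Step 6: on WHITE (6,5): turn R to S, flip to black, move to (7,5). |black|=5
Step 7: on WHITE (7,5): turn R to W, flip to black, move to (7,4). |black|=6
Step 8: on WHITE (7,4): turn R to N, flip to black, move to (6,4). |black|=7
Step 9: on WHITE (6,4): turn R to E, flip to black, move to (6,5). |black|=8
Step 10: on BLACK (6,5): turn L to N, flip to white, move to (5,5). |black|=7

Answer: 5 5 N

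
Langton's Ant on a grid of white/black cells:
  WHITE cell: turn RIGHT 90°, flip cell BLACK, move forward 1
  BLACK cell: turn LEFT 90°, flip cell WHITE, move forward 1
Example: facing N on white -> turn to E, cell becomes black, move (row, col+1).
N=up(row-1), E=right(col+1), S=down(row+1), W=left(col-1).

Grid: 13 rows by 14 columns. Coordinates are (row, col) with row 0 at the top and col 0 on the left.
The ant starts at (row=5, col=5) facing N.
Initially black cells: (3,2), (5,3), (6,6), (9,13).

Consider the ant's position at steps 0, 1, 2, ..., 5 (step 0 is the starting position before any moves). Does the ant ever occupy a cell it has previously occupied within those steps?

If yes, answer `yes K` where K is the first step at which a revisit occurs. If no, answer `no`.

Answer: no

Derivation:
Step 1: on WHITE (5,5): turn R to E, flip to black, move to (5,6). |black|=5 — new cell
Step 2: on WHITE (5,6): turn R to S, flip to black, move to (6,6). |black|=6 — new cell
Step 3: on BLACK (6,6): turn L to E, flip to white, move to (6,7). |black|=5 — new cell
Step 4: on WHITE (6,7): turn R to S, flip to black, move to (7,7). |black|=6 — new cell
Step 5: on WHITE (7,7): turn R to W, flip to black, move to (7,6). |black|=7 — new cell
No revisit within 5 steps.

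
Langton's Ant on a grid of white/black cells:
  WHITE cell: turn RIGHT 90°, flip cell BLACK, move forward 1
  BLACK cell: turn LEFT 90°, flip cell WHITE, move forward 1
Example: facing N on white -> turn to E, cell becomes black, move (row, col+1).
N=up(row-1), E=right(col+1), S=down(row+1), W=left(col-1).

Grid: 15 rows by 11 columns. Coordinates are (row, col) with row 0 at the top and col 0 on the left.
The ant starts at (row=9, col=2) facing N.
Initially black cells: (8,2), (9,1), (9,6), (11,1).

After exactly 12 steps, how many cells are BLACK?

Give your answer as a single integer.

Answer: 8

Derivation:
Step 1: on WHITE (9,2): turn R to E, flip to black, move to (9,3). |black|=5
Step 2: on WHITE (9,3): turn R to S, flip to black, move to (10,3). |black|=6
Step 3: on WHITE (10,3): turn R to W, flip to black, move to (10,2). |black|=7
Step 4: on WHITE (10,2): turn R to N, flip to black, move to (9,2). |black|=8
Step 5: on BLACK (9,2): turn L to W, flip to white, move to (9,1). |black|=7
Step 6: on BLACK (9,1): turn L to S, flip to white, move to (10,1). |black|=6
Step 7: on WHITE (10,1): turn R to W, flip to black, move to (10,0). |black|=7
Step 8: on WHITE (10,0): turn R to N, flip to black, move to (9,0). |black|=8
Step 9: on WHITE (9,0): turn R to E, flip to black, move to (9,1). |black|=9
Step 10: on WHITE (9,1): turn R to S, flip to black, move to (10,1). |black|=10
Step 11: on BLACK (10,1): turn L to E, flip to white, move to (10,2). |black|=9
Step 12: on BLACK (10,2): turn L to N, flip to white, move to (9,2). |black|=8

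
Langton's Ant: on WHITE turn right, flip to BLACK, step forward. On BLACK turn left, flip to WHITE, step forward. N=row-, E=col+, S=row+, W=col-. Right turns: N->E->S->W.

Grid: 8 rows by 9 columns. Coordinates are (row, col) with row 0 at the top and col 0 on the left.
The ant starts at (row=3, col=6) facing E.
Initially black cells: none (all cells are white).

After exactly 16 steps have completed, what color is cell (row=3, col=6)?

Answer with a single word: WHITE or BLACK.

Answer: BLACK

Derivation:
Step 1: on WHITE (3,6): turn R to S, flip to black, move to (4,6). |black|=1
Step 2: on WHITE (4,6): turn R to W, flip to black, move to (4,5). |black|=2
Step 3: on WHITE (4,5): turn R to N, flip to black, move to (3,5). |black|=3
Step 4: on WHITE (3,5): turn R to E, flip to black, move to (3,6). |black|=4
Step 5: on BLACK (3,6): turn L to N, flip to white, move to (2,6). |black|=3
Step 6: on WHITE (2,6): turn R to E, flip to black, move to (2,7). |black|=4
Step 7: on WHITE (2,7): turn R to S, flip to black, move to (3,7). |black|=5
Step 8: on WHITE (3,7): turn R to W, flip to black, move to (3,6). |black|=6
Step 9: on WHITE (3,6): turn R to N, flip to black, move to (2,6). |black|=7
Step 10: on BLACK (2,6): turn L to W, flip to white, move to (2,5). |black|=6
Step 11: on WHITE (2,5): turn R to N, flip to black, move to (1,5). |black|=7
Step 12: on WHITE (1,5): turn R to E, flip to black, move to (1,6). |black|=8
Step 13: on WHITE (1,6): turn R to S, flip to black, move to (2,6). |black|=9
Step 14: on WHITE (2,6): turn R to W, flip to black, move to (2,5). |black|=10
Step 15: on BLACK (2,5): turn L to S, flip to white, move to (3,5). |black|=9
Step 16: on BLACK (3,5): turn L to E, flip to white, move to (3,6). |black|=8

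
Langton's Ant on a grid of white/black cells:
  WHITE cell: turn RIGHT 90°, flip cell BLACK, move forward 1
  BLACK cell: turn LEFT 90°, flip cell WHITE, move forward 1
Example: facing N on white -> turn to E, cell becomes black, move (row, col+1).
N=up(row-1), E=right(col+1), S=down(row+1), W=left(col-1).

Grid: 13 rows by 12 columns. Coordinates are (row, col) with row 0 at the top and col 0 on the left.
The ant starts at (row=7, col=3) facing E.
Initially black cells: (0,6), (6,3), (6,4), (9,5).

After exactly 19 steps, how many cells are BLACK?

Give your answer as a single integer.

Answer: 11

Derivation:
Step 1: on WHITE (7,3): turn R to S, flip to black, move to (8,3). |black|=5
Step 2: on WHITE (8,3): turn R to W, flip to black, move to (8,2). |black|=6
Step 3: on WHITE (8,2): turn R to N, flip to black, move to (7,2). |black|=7
Step 4: on WHITE (7,2): turn R to E, flip to black, move to (7,3). |black|=8
Step 5: on BLACK (7,3): turn L to N, flip to white, move to (6,3). |black|=7
Step 6: on BLACK (6,3): turn L to W, flip to white, move to (6,2). |black|=6
Step 7: on WHITE (6,2): turn R to N, flip to black, move to (5,2). |black|=7
Step 8: on WHITE (5,2): turn R to E, flip to black, move to (5,3). |black|=8
Step 9: on WHITE (5,3): turn R to S, flip to black, move to (6,3). |black|=9
Step 10: on WHITE (6,3): turn R to W, flip to black, move to (6,2). |black|=10
Step 11: on BLACK (6,2): turn L to S, flip to white, move to (7,2). |black|=9
Step 12: on BLACK (7,2): turn L to E, flip to white, move to (7,3). |black|=8
Step 13: on WHITE (7,3): turn R to S, flip to black, move to (8,3). |black|=9
Step 14: on BLACK (8,3): turn L to E, flip to white, move to (8,4). |black|=8
Step 15: on WHITE (8,4): turn R to S, flip to black, move to (9,4). |black|=9
Step 16: on WHITE (9,4): turn R to W, flip to black, move to (9,3). |black|=10
Step 17: on WHITE (9,3): turn R to N, flip to black, move to (8,3). |black|=11
Step 18: on WHITE (8,3): turn R to E, flip to black, move to (8,4). |black|=12
Step 19: on BLACK (8,4): turn L to N, flip to white, move to (7,4). |black|=11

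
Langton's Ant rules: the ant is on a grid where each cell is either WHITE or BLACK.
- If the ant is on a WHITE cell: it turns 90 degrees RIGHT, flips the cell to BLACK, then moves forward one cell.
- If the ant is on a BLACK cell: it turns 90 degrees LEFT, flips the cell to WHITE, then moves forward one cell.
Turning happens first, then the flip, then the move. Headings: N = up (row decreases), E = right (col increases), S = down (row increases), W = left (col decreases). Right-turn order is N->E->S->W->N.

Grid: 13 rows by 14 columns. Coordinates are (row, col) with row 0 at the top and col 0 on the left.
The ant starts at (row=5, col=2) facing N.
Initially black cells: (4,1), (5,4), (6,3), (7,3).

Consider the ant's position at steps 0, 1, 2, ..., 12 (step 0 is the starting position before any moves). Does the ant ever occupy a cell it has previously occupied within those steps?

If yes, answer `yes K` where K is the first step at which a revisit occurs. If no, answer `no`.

Answer: yes 9

Derivation:
Step 1: on WHITE (5,2): turn R to E, flip to black, move to (5,3). |black|=5 — new cell
Step 2: on WHITE (5,3): turn R to S, flip to black, move to (6,3). |black|=6 — new cell
Step 3: on BLACK (6,3): turn L to E, flip to white, move to (6,4). |black|=5 — new cell
Step 4: on WHITE (6,4): turn R to S, flip to black, move to (7,4). |black|=6 — new cell
Step 5: on WHITE (7,4): turn R to W, flip to black, move to (7,3). |black|=7 — new cell
Step 6: on BLACK (7,3): turn L to S, flip to white, move to (8,3). |black|=6 — new cell
Step 7: on WHITE (8,3): turn R to W, flip to black, move to (8,2). |black|=7 — new cell
Step 8: on WHITE (8,2): turn R to N, flip to black, move to (7,2). |black|=8 — new cell
Step 9: on WHITE (7,2): turn R to E, flip to black, move to (7,3). |black|=9 — REVISIT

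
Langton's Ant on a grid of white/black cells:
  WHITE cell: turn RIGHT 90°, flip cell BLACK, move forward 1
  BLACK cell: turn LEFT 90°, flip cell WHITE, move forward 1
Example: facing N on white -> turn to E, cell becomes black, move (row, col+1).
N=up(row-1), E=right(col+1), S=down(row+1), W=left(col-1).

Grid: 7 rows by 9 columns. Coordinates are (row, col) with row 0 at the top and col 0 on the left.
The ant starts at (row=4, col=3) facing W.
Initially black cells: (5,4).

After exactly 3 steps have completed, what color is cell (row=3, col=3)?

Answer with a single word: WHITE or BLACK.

Step 1: on WHITE (4,3): turn R to N, flip to black, move to (3,3). |black|=2
Step 2: on WHITE (3,3): turn R to E, flip to black, move to (3,4). |black|=3
Step 3: on WHITE (3,4): turn R to S, flip to black, move to (4,4). |black|=4

Answer: BLACK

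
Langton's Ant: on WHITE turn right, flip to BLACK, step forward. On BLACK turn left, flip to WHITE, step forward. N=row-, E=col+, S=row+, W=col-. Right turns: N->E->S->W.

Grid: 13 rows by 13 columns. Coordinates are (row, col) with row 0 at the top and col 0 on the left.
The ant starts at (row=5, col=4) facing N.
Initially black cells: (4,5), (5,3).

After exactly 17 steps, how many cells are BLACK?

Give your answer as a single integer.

Answer: 7

Derivation:
Step 1: on WHITE (5,4): turn R to E, flip to black, move to (5,5). |black|=3
Step 2: on WHITE (5,5): turn R to S, flip to black, move to (6,5). |black|=4
Step 3: on WHITE (6,5): turn R to W, flip to black, move to (6,4). |black|=5
Step 4: on WHITE (6,4): turn R to N, flip to black, move to (5,4). |black|=6
Step 5: on BLACK (5,4): turn L to W, flip to white, move to (5,3). |black|=5
Step 6: on BLACK (5,3): turn L to S, flip to white, move to (6,3). |black|=4
Step 7: on WHITE (6,3): turn R to W, flip to black, move to (6,2). |black|=5
Step 8: on WHITE (6,2): turn R to N, flip to black, move to (5,2). |black|=6
Step 9: on WHITE (5,2): turn R to E, flip to black, move to (5,3). |black|=7
Step 10: on WHITE (5,3): turn R to S, flip to black, move to (6,3). |black|=8
Step 11: on BLACK (6,3): turn L to E, flip to white, move to (6,4). |black|=7
Step 12: on BLACK (6,4): turn L to N, flip to white, move to (5,4). |black|=6
Step 13: on WHITE (5,4): turn R to E, flip to black, move to (5,5). |black|=7
Step 14: on BLACK (5,5): turn L to N, flip to white, move to (4,5). |black|=6
Step 15: on BLACK (4,5): turn L to W, flip to white, move to (4,4). |black|=5
Step 16: on WHITE (4,4): turn R to N, flip to black, move to (3,4). |black|=6
Step 17: on WHITE (3,4): turn R to E, flip to black, move to (3,5). |black|=7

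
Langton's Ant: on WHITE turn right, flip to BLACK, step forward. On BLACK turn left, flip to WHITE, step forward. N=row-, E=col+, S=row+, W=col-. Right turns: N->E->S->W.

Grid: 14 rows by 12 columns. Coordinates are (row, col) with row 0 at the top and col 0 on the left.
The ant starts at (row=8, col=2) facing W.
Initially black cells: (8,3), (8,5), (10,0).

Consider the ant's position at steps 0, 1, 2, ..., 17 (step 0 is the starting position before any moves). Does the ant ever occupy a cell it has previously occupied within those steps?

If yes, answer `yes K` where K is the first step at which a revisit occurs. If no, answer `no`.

Answer: yes 7

Derivation:
Step 1: on WHITE (8,2): turn R to N, flip to black, move to (7,2). |black|=4 — new cell
Step 2: on WHITE (7,2): turn R to E, flip to black, move to (7,3). |black|=5 — new cell
Step 3: on WHITE (7,3): turn R to S, flip to black, move to (8,3). |black|=6 — new cell
Step 4: on BLACK (8,3): turn L to E, flip to white, move to (8,4). |black|=5 — new cell
Step 5: on WHITE (8,4): turn R to S, flip to black, move to (9,4). |black|=6 — new cell
Step 6: on WHITE (9,4): turn R to W, flip to black, move to (9,3). |black|=7 — new cell
Step 7: on WHITE (9,3): turn R to N, flip to black, move to (8,3). |black|=8 — REVISIT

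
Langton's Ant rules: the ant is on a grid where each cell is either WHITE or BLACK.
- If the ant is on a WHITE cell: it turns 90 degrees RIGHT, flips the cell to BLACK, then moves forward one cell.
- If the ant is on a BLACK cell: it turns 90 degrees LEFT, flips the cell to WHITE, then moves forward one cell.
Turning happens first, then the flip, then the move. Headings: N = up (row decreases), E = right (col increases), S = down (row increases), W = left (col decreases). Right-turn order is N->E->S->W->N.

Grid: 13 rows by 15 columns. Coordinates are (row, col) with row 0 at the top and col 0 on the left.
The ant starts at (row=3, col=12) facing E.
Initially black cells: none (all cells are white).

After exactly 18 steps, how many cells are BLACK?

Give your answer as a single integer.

Answer: 6

Derivation:
Step 1: on WHITE (3,12): turn R to S, flip to black, move to (4,12). |black|=1
Step 2: on WHITE (4,12): turn R to W, flip to black, move to (4,11). |black|=2
Step 3: on WHITE (4,11): turn R to N, flip to black, move to (3,11). |black|=3
Step 4: on WHITE (3,11): turn R to E, flip to black, move to (3,12). |black|=4
Step 5: on BLACK (3,12): turn L to N, flip to white, move to (2,12). |black|=3
Step 6: on WHITE (2,12): turn R to E, flip to black, move to (2,13). |black|=4
Step 7: on WHITE (2,13): turn R to S, flip to black, move to (3,13). |black|=5
Step 8: on WHITE (3,13): turn R to W, flip to black, move to (3,12). |black|=6
Step 9: on WHITE (3,12): turn R to N, flip to black, move to (2,12). |black|=7
Step 10: on BLACK (2,12): turn L to W, flip to white, move to (2,11). |black|=6
Step 11: on WHITE (2,11): turn R to N, flip to black, move to (1,11). |black|=7
Step 12: on WHITE (1,11): turn R to E, flip to black, move to (1,12). |black|=8
Step 13: on WHITE (1,12): turn R to S, flip to black, move to (2,12). |black|=9
Step 14: on WHITE (2,12): turn R to W, flip to black, move to (2,11). |black|=10
Step 15: on BLACK (2,11): turn L to S, flip to white, move to (3,11). |black|=9
Step 16: on BLACK (3,11): turn L to E, flip to white, move to (3,12). |black|=8
Step 17: on BLACK (3,12): turn L to N, flip to white, move to (2,12). |black|=7
Step 18: on BLACK (2,12): turn L to W, flip to white, move to (2,11). |black|=6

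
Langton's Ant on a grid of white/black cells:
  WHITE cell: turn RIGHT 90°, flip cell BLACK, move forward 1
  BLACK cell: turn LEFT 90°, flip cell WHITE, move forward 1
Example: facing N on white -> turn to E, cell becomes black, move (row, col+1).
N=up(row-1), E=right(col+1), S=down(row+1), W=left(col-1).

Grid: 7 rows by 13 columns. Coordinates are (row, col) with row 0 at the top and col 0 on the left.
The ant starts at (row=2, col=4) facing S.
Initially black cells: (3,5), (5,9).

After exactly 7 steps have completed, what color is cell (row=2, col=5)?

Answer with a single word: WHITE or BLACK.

Step 1: on WHITE (2,4): turn R to W, flip to black, move to (2,3). |black|=3
Step 2: on WHITE (2,3): turn R to N, flip to black, move to (1,3). |black|=4
Step 3: on WHITE (1,3): turn R to E, flip to black, move to (1,4). |black|=5
Step 4: on WHITE (1,4): turn R to S, flip to black, move to (2,4). |black|=6
Step 5: on BLACK (2,4): turn L to E, flip to white, move to (2,5). |black|=5
Step 6: on WHITE (2,5): turn R to S, flip to black, move to (3,5). |black|=6
Step 7: on BLACK (3,5): turn L to E, flip to white, move to (3,6). |black|=5

Answer: BLACK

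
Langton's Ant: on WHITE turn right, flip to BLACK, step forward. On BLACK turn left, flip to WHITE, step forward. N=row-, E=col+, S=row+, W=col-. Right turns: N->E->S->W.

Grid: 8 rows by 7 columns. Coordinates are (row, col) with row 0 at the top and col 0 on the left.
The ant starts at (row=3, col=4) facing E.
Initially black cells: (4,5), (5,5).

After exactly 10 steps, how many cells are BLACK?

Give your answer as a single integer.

Step 1: on WHITE (3,4): turn R to S, flip to black, move to (4,4). |black|=3
Step 2: on WHITE (4,4): turn R to W, flip to black, move to (4,3). |black|=4
Step 3: on WHITE (4,3): turn R to N, flip to black, move to (3,3). |black|=5
Step 4: on WHITE (3,3): turn R to E, flip to black, move to (3,4). |black|=6
Step 5: on BLACK (3,4): turn L to N, flip to white, move to (2,4). |black|=5
Step 6: on WHITE (2,4): turn R to E, flip to black, move to (2,5). |black|=6
Step 7: on WHITE (2,5): turn R to S, flip to black, move to (3,5). |black|=7
Step 8: on WHITE (3,5): turn R to W, flip to black, move to (3,4). |black|=8
Step 9: on WHITE (3,4): turn R to N, flip to black, move to (2,4). |black|=9
Step 10: on BLACK (2,4): turn L to W, flip to white, move to (2,3). |black|=8

Answer: 8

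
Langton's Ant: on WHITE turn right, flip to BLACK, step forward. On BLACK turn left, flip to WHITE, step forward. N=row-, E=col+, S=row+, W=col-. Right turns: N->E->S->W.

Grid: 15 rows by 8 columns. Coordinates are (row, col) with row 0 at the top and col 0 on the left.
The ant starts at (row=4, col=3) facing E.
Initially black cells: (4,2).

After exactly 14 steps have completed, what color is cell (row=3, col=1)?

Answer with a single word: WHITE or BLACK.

Step 1: on WHITE (4,3): turn R to S, flip to black, move to (5,3). |black|=2
Step 2: on WHITE (5,3): turn R to W, flip to black, move to (5,2). |black|=3
Step 3: on WHITE (5,2): turn R to N, flip to black, move to (4,2). |black|=4
Step 4: on BLACK (4,2): turn L to W, flip to white, move to (4,1). |black|=3
Step 5: on WHITE (4,1): turn R to N, flip to black, move to (3,1). |black|=4
Step 6: on WHITE (3,1): turn R to E, flip to black, move to (3,2). |black|=5
Step 7: on WHITE (3,2): turn R to S, flip to black, move to (4,2). |black|=6
Step 8: on WHITE (4,2): turn R to W, flip to black, move to (4,1). |black|=7
Step 9: on BLACK (4,1): turn L to S, flip to white, move to (5,1). |black|=6
Step 10: on WHITE (5,1): turn R to W, flip to black, move to (5,0). |black|=7
Step 11: on WHITE (5,0): turn R to N, flip to black, move to (4,0). |black|=8
Step 12: on WHITE (4,0): turn R to E, flip to black, move to (4,1). |black|=9
Step 13: on WHITE (4,1): turn R to S, flip to black, move to (5,1). |black|=10
Step 14: on BLACK (5,1): turn L to E, flip to white, move to (5,2). |black|=9

Answer: BLACK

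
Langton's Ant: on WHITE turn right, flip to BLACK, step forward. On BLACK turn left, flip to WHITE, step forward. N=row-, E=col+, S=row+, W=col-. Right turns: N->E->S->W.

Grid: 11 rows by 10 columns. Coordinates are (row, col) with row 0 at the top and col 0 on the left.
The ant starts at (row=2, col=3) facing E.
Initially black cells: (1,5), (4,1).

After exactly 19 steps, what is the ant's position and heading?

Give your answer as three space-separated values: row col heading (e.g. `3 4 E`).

Answer: 0 2 N

Derivation:
Step 1: on WHITE (2,3): turn R to S, flip to black, move to (3,3). |black|=3
Step 2: on WHITE (3,3): turn R to W, flip to black, move to (3,2). |black|=4
Step 3: on WHITE (3,2): turn R to N, flip to black, move to (2,2). |black|=5
Step 4: on WHITE (2,2): turn R to E, flip to black, move to (2,3). |black|=6
Step 5: on BLACK (2,3): turn L to N, flip to white, move to (1,3). |black|=5
Step 6: on WHITE (1,3): turn R to E, flip to black, move to (1,4). |black|=6
Step 7: on WHITE (1,4): turn R to S, flip to black, move to (2,4). |black|=7
Step 8: on WHITE (2,4): turn R to W, flip to black, move to (2,3). |black|=8
Step 9: on WHITE (2,3): turn R to N, flip to black, move to (1,3). |black|=9
Step 10: on BLACK (1,3): turn L to W, flip to white, move to (1,2). |black|=8
Step 11: on WHITE (1,2): turn R to N, flip to black, move to (0,2). |black|=9
Step 12: on WHITE (0,2): turn R to E, flip to black, move to (0,3). |black|=10
Step 13: on WHITE (0,3): turn R to S, flip to black, move to (1,3). |black|=11
Step 14: on WHITE (1,3): turn R to W, flip to black, move to (1,2). |black|=12
Step 15: on BLACK (1,2): turn L to S, flip to white, move to (2,2). |black|=11
Step 16: on BLACK (2,2): turn L to E, flip to white, move to (2,3). |black|=10
Step 17: on BLACK (2,3): turn L to N, flip to white, move to (1,3). |black|=9
Step 18: on BLACK (1,3): turn L to W, flip to white, move to (1,2). |black|=8
Step 19: on WHITE (1,2): turn R to N, flip to black, move to (0,2). |black|=9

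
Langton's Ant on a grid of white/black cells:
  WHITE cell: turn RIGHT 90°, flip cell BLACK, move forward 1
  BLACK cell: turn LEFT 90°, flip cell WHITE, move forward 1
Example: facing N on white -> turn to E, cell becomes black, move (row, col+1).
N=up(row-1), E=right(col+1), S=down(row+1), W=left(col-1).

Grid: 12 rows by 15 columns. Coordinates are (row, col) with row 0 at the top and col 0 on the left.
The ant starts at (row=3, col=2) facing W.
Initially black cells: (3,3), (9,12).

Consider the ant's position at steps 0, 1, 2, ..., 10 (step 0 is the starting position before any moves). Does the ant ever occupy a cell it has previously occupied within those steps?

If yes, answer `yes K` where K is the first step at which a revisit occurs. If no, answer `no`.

Step 1: on WHITE (3,2): turn R to N, flip to black, move to (2,2). |black|=3 — new cell
Step 2: on WHITE (2,2): turn R to E, flip to black, move to (2,3). |black|=4 — new cell
Step 3: on WHITE (2,3): turn R to S, flip to black, move to (3,3). |black|=5 — new cell
Step 4: on BLACK (3,3): turn L to E, flip to white, move to (3,4). |black|=4 — new cell
Step 5: on WHITE (3,4): turn R to S, flip to black, move to (4,4). |black|=5 — new cell
Step 6: on WHITE (4,4): turn R to W, flip to black, move to (4,3). |black|=6 — new cell
Step 7: on WHITE (4,3): turn R to N, flip to black, move to (3,3). |black|=7 — REVISIT

Answer: yes 7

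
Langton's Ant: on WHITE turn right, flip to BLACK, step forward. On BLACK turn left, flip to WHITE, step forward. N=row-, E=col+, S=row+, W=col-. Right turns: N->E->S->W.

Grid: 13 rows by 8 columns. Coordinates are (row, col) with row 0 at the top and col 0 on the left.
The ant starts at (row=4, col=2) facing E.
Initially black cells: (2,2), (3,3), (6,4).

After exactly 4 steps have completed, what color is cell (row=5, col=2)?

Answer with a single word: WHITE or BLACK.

Answer: BLACK

Derivation:
Step 1: on WHITE (4,2): turn R to S, flip to black, move to (5,2). |black|=4
Step 2: on WHITE (5,2): turn R to W, flip to black, move to (5,1). |black|=5
Step 3: on WHITE (5,1): turn R to N, flip to black, move to (4,1). |black|=6
Step 4: on WHITE (4,1): turn R to E, flip to black, move to (4,2). |black|=7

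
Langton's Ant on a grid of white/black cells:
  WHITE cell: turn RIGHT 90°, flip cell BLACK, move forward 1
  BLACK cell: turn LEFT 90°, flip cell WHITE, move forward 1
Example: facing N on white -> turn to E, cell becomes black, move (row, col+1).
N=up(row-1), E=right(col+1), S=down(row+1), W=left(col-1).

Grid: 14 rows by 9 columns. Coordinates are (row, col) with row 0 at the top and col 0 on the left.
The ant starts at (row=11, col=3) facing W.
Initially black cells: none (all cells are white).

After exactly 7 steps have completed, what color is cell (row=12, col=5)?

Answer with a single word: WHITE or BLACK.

Step 1: on WHITE (11,3): turn R to N, flip to black, move to (10,3). |black|=1
Step 2: on WHITE (10,3): turn R to E, flip to black, move to (10,4). |black|=2
Step 3: on WHITE (10,4): turn R to S, flip to black, move to (11,4). |black|=3
Step 4: on WHITE (11,4): turn R to W, flip to black, move to (11,3). |black|=4
Step 5: on BLACK (11,3): turn L to S, flip to white, move to (12,3). |black|=3
Step 6: on WHITE (12,3): turn R to W, flip to black, move to (12,2). |black|=4
Step 7: on WHITE (12,2): turn R to N, flip to black, move to (11,2). |black|=5

Answer: WHITE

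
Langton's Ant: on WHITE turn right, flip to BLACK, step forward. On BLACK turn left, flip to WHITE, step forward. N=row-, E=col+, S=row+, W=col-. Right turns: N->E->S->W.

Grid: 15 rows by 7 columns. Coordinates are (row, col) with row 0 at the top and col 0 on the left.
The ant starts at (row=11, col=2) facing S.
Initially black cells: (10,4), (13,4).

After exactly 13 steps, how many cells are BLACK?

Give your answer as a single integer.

Answer: 9

Derivation:
Step 1: on WHITE (11,2): turn R to W, flip to black, move to (11,1). |black|=3
Step 2: on WHITE (11,1): turn R to N, flip to black, move to (10,1). |black|=4
Step 3: on WHITE (10,1): turn R to E, flip to black, move to (10,2). |black|=5
Step 4: on WHITE (10,2): turn R to S, flip to black, move to (11,2). |black|=6
Step 5: on BLACK (11,2): turn L to E, flip to white, move to (11,3). |black|=5
Step 6: on WHITE (11,3): turn R to S, flip to black, move to (12,3). |black|=6
Step 7: on WHITE (12,3): turn R to W, flip to black, move to (12,2). |black|=7
Step 8: on WHITE (12,2): turn R to N, flip to black, move to (11,2). |black|=8
Step 9: on WHITE (11,2): turn R to E, flip to black, move to (11,3). |black|=9
Step 10: on BLACK (11,3): turn L to N, flip to white, move to (10,3). |black|=8
Step 11: on WHITE (10,3): turn R to E, flip to black, move to (10,4). |black|=9
Step 12: on BLACK (10,4): turn L to N, flip to white, move to (9,4). |black|=8
Step 13: on WHITE (9,4): turn R to E, flip to black, move to (9,5). |black|=9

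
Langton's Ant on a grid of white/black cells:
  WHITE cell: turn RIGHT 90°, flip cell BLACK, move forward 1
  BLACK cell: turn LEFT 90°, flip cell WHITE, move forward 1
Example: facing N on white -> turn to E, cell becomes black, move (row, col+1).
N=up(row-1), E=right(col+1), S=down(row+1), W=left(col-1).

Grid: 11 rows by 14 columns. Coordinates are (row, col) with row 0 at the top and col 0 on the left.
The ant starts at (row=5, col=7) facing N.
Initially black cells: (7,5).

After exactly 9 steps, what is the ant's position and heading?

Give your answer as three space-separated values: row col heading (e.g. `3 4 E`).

Answer: 5 6 W

Derivation:
Step 1: on WHITE (5,7): turn R to E, flip to black, move to (5,8). |black|=2
Step 2: on WHITE (5,8): turn R to S, flip to black, move to (6,8). |black|=3
Step 3: on WHITE (6,8): turn R to W, flip to black, move to (6,7). |black|=4
Step 4: on WHITE (6,7): turn R to N, flip to black, move to (5,7). |black|=5
Step 5: on BLACK (5,7): turn L to W, flip to white, move to (5,6). |black|=4
Step 6: on WHITE (5,6): turn R to N, flip to black, move to (4,6). |black|=5
Step 7: on WHITE (4,6): turn R to E, flip to black, move to (4,7). |black|=6
Step 8: on WHITE (4,7): turn R to S, flip to black, move to (5,7). |black|=7
Step 9: on WHITE (5,7): turn R to W, flip to black, move to (5,6). |black|=8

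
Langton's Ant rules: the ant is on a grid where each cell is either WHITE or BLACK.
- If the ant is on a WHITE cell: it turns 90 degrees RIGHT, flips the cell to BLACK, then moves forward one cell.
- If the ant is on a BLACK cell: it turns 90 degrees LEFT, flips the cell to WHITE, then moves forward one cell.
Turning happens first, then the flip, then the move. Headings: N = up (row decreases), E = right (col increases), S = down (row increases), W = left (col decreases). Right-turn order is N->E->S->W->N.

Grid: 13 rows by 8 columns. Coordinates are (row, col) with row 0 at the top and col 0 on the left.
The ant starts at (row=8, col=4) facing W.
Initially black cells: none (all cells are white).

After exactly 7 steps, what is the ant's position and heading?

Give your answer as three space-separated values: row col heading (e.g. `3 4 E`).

Step 1: on WHITE (8,4): turn R to N, flip to black, move to (7,4). |black|=1
Step 2: on WHITE (7,4): turn R to E, flip to black, move to (7,5). |black|=2
Step 3: on WHITE (7,5): turn R to S, flip to black, move to (8,5). |black|=3
Step 4: on WHITE (8,5): turn R to W, flip to black, move to (8,4). |black|=4
Step 5: on BLACK (8,4): turn L to S, flip to white, move to (9,4). |black|=3
Step 6: on WHITE (9,4): turn R to W, flip to black, move to (9,3). |black|=4
Step 7: on WHITE (9,3): turn R to N, flip to black, move to (8,3). |black|=5

Answer: 8 3 N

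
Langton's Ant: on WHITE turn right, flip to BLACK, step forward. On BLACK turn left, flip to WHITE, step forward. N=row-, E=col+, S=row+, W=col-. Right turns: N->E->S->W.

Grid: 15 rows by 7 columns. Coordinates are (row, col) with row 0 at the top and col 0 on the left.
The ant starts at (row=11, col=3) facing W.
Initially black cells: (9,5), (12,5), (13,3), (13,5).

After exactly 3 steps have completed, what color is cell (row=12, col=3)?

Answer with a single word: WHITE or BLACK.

Answer: WHITE

Derivation:
Step 1: on WHITE (11,3): turn R to N, flip to black, move to (10,3). |black|=5
Step 2: on WHITE (10,3): turn R to E, flip to black, move to (10,4). |black|=6
Step 3: on WHITE (10,4): turn R to S, flip to black, move to (11,4). |black|=7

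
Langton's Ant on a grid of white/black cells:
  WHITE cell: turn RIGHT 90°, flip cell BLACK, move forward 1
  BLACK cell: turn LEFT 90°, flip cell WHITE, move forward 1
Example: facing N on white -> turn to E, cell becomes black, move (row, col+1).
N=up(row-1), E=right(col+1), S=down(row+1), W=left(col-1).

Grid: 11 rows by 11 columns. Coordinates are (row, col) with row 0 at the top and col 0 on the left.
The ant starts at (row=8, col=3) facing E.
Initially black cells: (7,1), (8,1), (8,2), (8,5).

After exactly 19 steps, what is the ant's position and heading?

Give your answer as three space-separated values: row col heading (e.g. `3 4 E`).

Answer: 6 2 N

Derivation:
Step 1: on WHITE (8,3): turn R to S, flip to black, move to (9,3). |black|=5
Step 2: on WHITE (9,3): turn R to W, flip to black, move to (9,2). |black|=6
Step 3: on WHITE (9,2): turn R to N, flip to black, move to (8,2). |black|=7
Step 4: on BLACK (8,2): turn L to W, flip to white, move to (8,1). |black|=6
Step 5: on BLACK (8,1): turn L to S, flip to white, move to (9,1). |black|=5
Step 6: on WHITE (9,1): turn R to W, flip to black, move to (9,0). |black|=6
Step 7: on WHITE (9,0): turn R to N, flip to black, move to (8,0). |black|=7
Step 8: on WHITE (8,0): turn R to E, flip to black, move to (8,1). |black|=8
Step 9: on WHITE (8,1): turn R to S, flip to black, move to (9,1). |black|=9
Step 10: on BLACK (9,1): turn L to E, flip to white, move to (9,2). |black|=8
Step 11: on BLACK (9,2): turn L to N, flip to white, move to (8,2). |black|=7
Step 12: on WHITE (8,2): turn R to E, flip to black, move to (8,3). |black|=8
Step 13: on BLACK (8,3): turn L to N, flip to white, move to (7,3). |black|=7
Step 14: on WHITE (7,3): turn R to E, flip to black, move to (7,4). |black|=8
Step 15: on WHITE (7,4): turn R to S, flip to black, move to (8,4). |black|=9
Step 16: on WHITE (8,4): turn R to W, flip to black, move to (8,3). |black|=10
Step 17: on WHITE (8,3): turn R to N, flip to black, move to (7,3). |black|=11
Step 18: on BLACK (7,3): turn L to W, flip to white, move to (7,2). |black|=10
Step 19: on WHITE (7,2): turn R to N, flip to black, move to (6,2). |black|=11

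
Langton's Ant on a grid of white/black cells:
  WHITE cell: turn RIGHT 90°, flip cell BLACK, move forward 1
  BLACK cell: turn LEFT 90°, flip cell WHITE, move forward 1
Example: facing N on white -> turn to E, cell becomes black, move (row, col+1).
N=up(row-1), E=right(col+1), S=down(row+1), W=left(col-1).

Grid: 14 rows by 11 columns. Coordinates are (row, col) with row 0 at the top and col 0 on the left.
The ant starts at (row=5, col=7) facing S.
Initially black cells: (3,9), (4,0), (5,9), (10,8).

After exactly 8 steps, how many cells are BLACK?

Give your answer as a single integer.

Answer: 10

Derivation:
Step 1: on WHITE (5,7): turn R to W, flip to black, move to (5,6). |black|=5
Step 2: on WHITE (5,6): turn R to N, flip to black, move to (4,6). |black|=6
Step 3: on WHITE (4,6): turn R to E, flip to black, move to (4,7). |black|=7
Step 4: on WHITE (4,7): turn R to S, flip to black, move to (5,7). |black|=8
Step 5: on BLACK (5,7): turn L to E, flip to white, move to (5,8). |black|=7
Step 6: on WHITE (5,8): turn R to S, flip to black, move to (6,8). |black|=8
Step 7: on WHITE (6,8): turn R to W, flip to black, move to (6,7). |black|=9
Step 8: on WHITE (6,7): turn R to N, flip to black, move to (5,7). |black|=10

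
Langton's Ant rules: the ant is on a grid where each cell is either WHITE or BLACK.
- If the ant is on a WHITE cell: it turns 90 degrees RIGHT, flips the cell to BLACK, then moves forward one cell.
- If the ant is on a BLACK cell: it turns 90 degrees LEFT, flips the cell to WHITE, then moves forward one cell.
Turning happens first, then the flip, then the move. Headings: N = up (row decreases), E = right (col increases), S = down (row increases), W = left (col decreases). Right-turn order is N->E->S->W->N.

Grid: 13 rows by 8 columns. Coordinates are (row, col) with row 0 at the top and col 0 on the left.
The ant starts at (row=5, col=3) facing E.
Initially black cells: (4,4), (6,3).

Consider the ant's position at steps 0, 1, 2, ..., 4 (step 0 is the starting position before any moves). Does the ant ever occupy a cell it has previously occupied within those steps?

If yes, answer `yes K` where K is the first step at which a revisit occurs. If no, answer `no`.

Answer: no

Derivation:
Step 1: on WHITE (5,3): turn R to S, flip to black, move to (6,3). |black|=3 — new cell
Step 2: on BLACK (6,3): turn L to E, flip to white, move to (6,4). |black|=2 — new cell
Step 3: on WHITE (6,4): turn R to S, flip to black, move to (7,4). |black|=3 — new cell
Step 4: on WHITE (7,4): turn R to W, flip to black, move to (7,3). |black|=4 — new cell
No revisit within 4 steps.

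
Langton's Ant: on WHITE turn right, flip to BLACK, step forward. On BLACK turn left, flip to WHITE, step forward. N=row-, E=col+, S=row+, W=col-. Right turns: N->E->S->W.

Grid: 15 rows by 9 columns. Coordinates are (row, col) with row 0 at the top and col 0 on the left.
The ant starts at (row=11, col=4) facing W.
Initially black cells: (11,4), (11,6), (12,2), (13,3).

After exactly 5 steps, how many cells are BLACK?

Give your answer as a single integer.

Answer: 7

Derivation:
Step 1: on BLACK (11,4): turn L to S, flip to white, move to (12,4). |black|=3
Step 2: on WHITE (12,4): turn R to W, flip to black, move to (12,3). |black|=4
Step 3: on WHITE (12,3): turn R to N, flip to black, move to (11,3). |black|=5
Step 4: on WHITE (11,3): turn R to E, flip to black, move to (11,4). |black|=6
Step 5: on WHITE (11,4): turn R to S, flip to black, move to (12,4). |black|=7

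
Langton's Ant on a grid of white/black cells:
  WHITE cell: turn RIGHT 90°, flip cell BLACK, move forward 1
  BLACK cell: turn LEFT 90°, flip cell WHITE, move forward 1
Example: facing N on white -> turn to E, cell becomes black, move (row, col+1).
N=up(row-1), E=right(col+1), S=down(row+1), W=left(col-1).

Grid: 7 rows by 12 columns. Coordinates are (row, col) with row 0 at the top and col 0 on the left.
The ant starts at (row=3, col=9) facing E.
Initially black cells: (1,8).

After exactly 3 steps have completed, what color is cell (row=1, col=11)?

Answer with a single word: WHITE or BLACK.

Step 1: on WHITE (3,9): turn R to S, flip to black, move to (4,9). |black|=2
Step 2: on WHITE (4,9): turn R to W, flip to black, move to (4,8). |black|=3
Step 3: on WHITE (4,8): turn R to N, flip to black, move to (3,8). |black|=4

Answer: WHITE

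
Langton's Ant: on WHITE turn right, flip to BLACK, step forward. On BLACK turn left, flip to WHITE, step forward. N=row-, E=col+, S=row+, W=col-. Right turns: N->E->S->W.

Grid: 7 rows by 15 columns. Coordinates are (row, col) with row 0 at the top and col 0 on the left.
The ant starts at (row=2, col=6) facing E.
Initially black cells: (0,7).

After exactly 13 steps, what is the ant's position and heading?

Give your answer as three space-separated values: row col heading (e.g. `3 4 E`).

Step 1: on WHITE (2,6): turn R to S, flip to black, move to (3,6). |black|=2
Step 2: on WHITE (3,6): turn R to W, flip to black, move to (3,5). |black|=3
Step 3: on WHITE (3,5): turn R to N, flip to black, move to (2,5). |black|=4
Step 4: on WHITE (2,5): turn R to E, flip to black, move to (2,6). |black|=5
Step 5: on BLACK (2,6): turn L to N, flip to white, move to (1,6). |black|=4
Step 6: on WHITE (1,6): turn R to E, flip to black, move to (1,7). |black|=5
Step 7: on WHITE (1,7): turn R to S, flip to black, move to (2,7). |black|=6
Step 8: on WHITE (2,7): turn R to W, flip to black, move to (2,6). |black|=7
Step 9: on WHITE (2,6): turn R to N, flip to black, move to (1,6). |black|=8
Step 10: on BLACK (1,6): turn L to W, flip to white, move to (1,5). |black|=7
Step 11: on WHITE (1,5): turn R to N, flip to black, move to (0,5). |black|=8
Step 12: on WHITE (0,5): turn R to E, flip to black, move to (0,6). |black|=9
Step 13: on WHITE (0,6): turn R to S, flip to black, move to (1,6). |black|=10

Answer: 1 6 S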